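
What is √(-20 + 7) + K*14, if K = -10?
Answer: -140 + I*√13 ≈ -140.0 + 3.6056*I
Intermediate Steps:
√(-20 + 7) + K*14 = √(-20 + 7) - 10*14 = √(-13) - 140 = I*√13 - 140 = -140 + I*√13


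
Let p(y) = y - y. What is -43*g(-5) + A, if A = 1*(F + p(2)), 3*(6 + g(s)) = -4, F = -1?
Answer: 943/3 ≈ 314.33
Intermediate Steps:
p(y) = 0
g(s) = -22/3 (g(s) = -6 + (⅓)*(-4) = -6 - 4/3 = -22/3)
A = -1 (A = 1*(-1 + 0) = 1*(-1) = -1)
-43*g(-5) + A = -43*(-22/3) - 1 = 946/3 - 1 = 943/3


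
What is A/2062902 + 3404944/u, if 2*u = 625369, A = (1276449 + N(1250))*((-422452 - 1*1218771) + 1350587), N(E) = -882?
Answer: -38637717713460142/215012493473 ≈ -1.7970e+5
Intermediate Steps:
A = -370725690612 (A = (1276449 - 882)*((-422452 - 1*1218771) + 1350587) = 1275567*((-422452 - 1218771) + 1350587) = 1275567*(-1641223 + 1350587) = 1275567*(-290636) = -370725690612)
u = 625369/2 (u = (½)*625369 = 625369/2 ≈ 3.1268e+5)
A/2062902 + 3404944/u = -370725690612/2062902 + 3404944/(625369/2) = -370725690612*1/2062902 + 3404944*(2/625369) = -61787615102/343817 + 6809888/625369 = -38637717713460142/215012493473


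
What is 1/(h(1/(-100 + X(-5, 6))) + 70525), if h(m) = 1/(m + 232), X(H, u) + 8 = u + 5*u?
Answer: 16703/1177979147 ≈ 1.4179e-5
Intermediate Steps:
X(H, u) = -8 + 6*u (X(H, u) = -8 + (u + 5*u) = -8 + 6*u)
h(m) = 1/(232 + m)
1/(h(1/(-100 + X(-5, 6))) + 70525) = 1/(1/(232 + 1/(-100 + (-8 + 6*6))) + 70525) = 1/(1/(232 + 1/(-100 + (-8 + 36))) + 70525) = 1/(1/(232 + 1/(-100 + 28)) + 70525) = 1/(1/(232 + 1/(-72)) + 70525) = 1/(1/(232 - 1/72) + 70525) = 1/(1/(16703/72) + 70525) = 1/(72/16703 + 70525) = 1/(1177979147/16703) = 16703/1177979147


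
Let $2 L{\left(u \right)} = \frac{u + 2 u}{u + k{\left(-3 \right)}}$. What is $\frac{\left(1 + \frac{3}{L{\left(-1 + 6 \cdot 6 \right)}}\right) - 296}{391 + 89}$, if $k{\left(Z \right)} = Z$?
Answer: $- \frac{10261}{16800} \approx -0.61077$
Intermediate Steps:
$L{\left(u \right)} = \frac{3 u}{2 \left(-3 + u\right)}$ ($L{\left(u \right)} = \frac{\left(u + 2 u\right) \frac{1}{u - 3}}{2} = \frac{3 u \frac{1}{-3 + u}}{2} = \frac{3 u}{2 \left(-3 + u\right)}$)
$\frac{\left(1 + \frac{3}{L{\left(-1 + 6 \cdot 6 \right)}}\right) - 296}{391 + 89} = \frac{\left(1 + \frac{3}{\frac{3}{2} \left(-1 + 6 \cdot 6\right) \frac{1}{-3 + \left(-1 + 6 \cdot 6\right)}}\right) - 296}{391 + 89} = \frac{\left(1 + \frac{3}{\frac{3}{2} \left(-1 + 36\right) \frac{1}{-3 + \left(-1 + 36\right)}}\right) - 296}{480} = \left(\left(1 + \frac{3}{\frac{3}{2} \cdot 35 \frac{1}{-3 + 35}}\right) - 296\right) \frac{1}{480} = \left(\left(1 + \frac{3}{\frac{3}{2} \cdot 35 \cdot \frac{1}{32}}\right) - 296\right) \frac{1}{480} = \left(\left(1 + \frac{3}{\frac{105}{64}}\right) - 296\right) \frac{1}{480} = \left(\left(1 + 3 \cdot \frac{64}{105}\right) - 296\right) \frac{1}{480} = \left(\left(1 + \frac{64}{35}\right) - 296\right) \frac{1}{480} = \left(\frac{99}{35} - 296\right) \frac{1}{480} = \left(- \frac{10261}{35}\right) \frac{1}{480} = - \frac{10261}{16800}$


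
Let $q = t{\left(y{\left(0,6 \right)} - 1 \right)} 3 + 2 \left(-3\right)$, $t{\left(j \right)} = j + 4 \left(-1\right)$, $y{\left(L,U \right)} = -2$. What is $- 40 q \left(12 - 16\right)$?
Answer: $-4320$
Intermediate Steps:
$t{\left(j \right)} = -4 + j$ ($t{\left(j \right)} = j - 4 = -4 + j$)
$q = -27$ ($q = \left(-4 - 3\right) 3 + 2 \left(-3\right) = \left(-4 - 3\right) 3 - 6 = \left(-7\right) 3 - 6 = -21 - 6 = -27$)
$- 40 q \left(12 - 16\right) = \left(-40\right) \left(-27\right) \left(12 - 16\right) = 1080 \left(-4\right) = -4320$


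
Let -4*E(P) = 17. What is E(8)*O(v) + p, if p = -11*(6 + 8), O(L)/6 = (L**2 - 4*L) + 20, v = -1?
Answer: -1583/2 ≈ -791.50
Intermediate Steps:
E(P) = -17/4 (E(P) = -1/4*17 = -17/4)
O(L) = 120 - 24*L + 6*L**2 (O(L) = 6*((L**2 - 4*L) + 20) = 6*(20 + L**2 - 4*L) = 120 - 24*L + 6*L**2)
p = -154 (p = -11*14 = -154)
E(8)*O(v) + p = -17*(120 - 24*(-1) + 6*(-1)**2)/4 - 154 = -17*(120 + 24 + 6*1)/4 - 154 = -17*(120 + 24 + 6)/4 - 154 = -17/4*150 - 154 = -1275/2 - 154 = -1583/2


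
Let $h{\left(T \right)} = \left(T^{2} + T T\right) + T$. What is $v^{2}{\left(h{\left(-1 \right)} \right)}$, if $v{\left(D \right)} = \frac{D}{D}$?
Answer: $1$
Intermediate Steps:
$h{\left(T \right)} = T + 2 T^{2}$ ($h{\left(T \right)} = \left(T^{2} + T^{2}\right) + T = 2 T^{2} + T = T + 2 T^{2}$)
$v{\left(D \right)} = 1$
$v^{2}{\left(h{\left(-1 \right)} \right)} = 1^{2} = 1$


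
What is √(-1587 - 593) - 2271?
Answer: -2271 + 2*I*√545 ≈ -2271.0 + 46.69*I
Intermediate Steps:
√(-1587 - 593) - 2271 = √(-2180) - 2271 = 2*I*√545 - 2271 = -2271 + 2*I*√545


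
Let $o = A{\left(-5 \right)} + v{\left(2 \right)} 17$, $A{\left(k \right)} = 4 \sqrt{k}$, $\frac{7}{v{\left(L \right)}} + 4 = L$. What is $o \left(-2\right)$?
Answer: $119 - 8 i \sqrt{5} \approx 119.0 - 17.889 i$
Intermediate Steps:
$v{\left(L \right)} = \frac{7}{-4 + L}$
$o = - \frac{119}{2} + 4 i \sqrt{5}$ ($o = 4 \sqrt{-5} + \frac{7}{-4 + 2} \cdot 17 = 4 i \sqrt{5} + \frac{7}{-2} \cdot 17 = 4 i \sqrt{5} + 7 \left(- \frac{1}{2}\right) 17 = 4 i \sqrt{5} - \frac{119}{2} = - \frac{119}{2} + 4 i \sqrt{5} \approx -59.5 + 8.9443 i$)
$o \left(-2\right) = \left(- \frac{119}{2} + 4 i \sqrt{5}\right) \left(-2\right) = 119 - 8 i \sqrt{5}$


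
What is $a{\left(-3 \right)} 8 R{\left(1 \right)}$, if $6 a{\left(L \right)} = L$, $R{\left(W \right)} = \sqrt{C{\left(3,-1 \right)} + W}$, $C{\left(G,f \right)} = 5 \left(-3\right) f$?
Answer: $-16$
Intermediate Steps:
$C{\left(G,f \right)} = - 15 f$
$R{\left(W \right)} = \sqrt{15 + W}$ ($R{\left(W \right)} = \sqrt{\left(-15\right) \left(-1\right) + W} = \sqrt{15 + W}$)
$a{\left(L \right)} = \frac{L}{6}$
$a{\left(-3 \right)} 8 R{\left(1 \right)} = \frac{1}{6} \left(-3\right) 8 \sqrt{15 + 1} = \left(- \frac{1}{2}\right) 8 \sqrt{16} = \left(-4\right) 4 = -16$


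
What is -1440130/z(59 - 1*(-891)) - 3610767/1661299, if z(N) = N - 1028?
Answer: 1196102444522/64790661 ≈ 18461.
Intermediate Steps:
z(N) = -1028 + N
-1440130/z(59 - 1*(-891)) - 3610767/1661299 = -1440130/(-1028 + (59 - 1*(-891))) - 3610767/1661299 = -1440130/(-1028 + (59 + 891)) - 3610767*1/1661299 = -1440130/(-1028 + 950) - 3610767/1661299 = -1440130/(-78) - 3610767/1661299 = -1440130*(-1/78) - 3610767/1661299 = 720065/39 - 3610767/1661299 = 1196102444522/64790661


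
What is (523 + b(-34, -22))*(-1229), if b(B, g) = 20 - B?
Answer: -709133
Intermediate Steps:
(523 + b(-34, -22))*(-1229) = (523 + (20 - 1*(-34)))*(-1229) = (523 + (20 + 34))*(-1229) = (523 + 54)*(-1229) = 577*(-1229) = -709133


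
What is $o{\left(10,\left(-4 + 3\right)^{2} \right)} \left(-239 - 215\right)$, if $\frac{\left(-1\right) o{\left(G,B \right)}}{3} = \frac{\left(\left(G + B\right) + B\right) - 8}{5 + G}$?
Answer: $\frac{1816}{5} \approx 363.2$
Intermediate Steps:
$o{\left(G,B \right)} = - \frac{3 \left(-8 + G + 2 B\right)}{5 + G}$ ($o{\left(G,B \right)} = - 3 \frac{\left(\left(G + B\right) + B\right) - 8}{5 + G} = - 3 \frac{\left(\left(B + G\right) + B\right) - 8}{5 + G} = - 3 \frac{\left(G + 2 B\right) - 8}{5 + G} = - 3 \frac{-8 + G + 2 B}{5 + G} = - \frac{3 \left(-8 + G + 2 B\right)}{5 + G}$)
$o{\left(10,\left(-4 + 3\right)^{2} \right)} \left(-239 - 215\right) = \frac{3 \left(8 - 10 - 2 \left(-4 + 3\right)^{2}\right)}{5 + 10} \left(-239 - 215\right) = \frac{3 \left(8 - 10 - 2 \left(-1\right)^{2}\right)}{15} \left(-454\right) = 3 \cdot \frac{1}{15} \left(8 - 10 - 2\right) \left(-454\right) = 3 \cdot \frac{1}{15} \left(-4\right) \left(-454\right) = \left(- \frac{4}{5}\right) \left(-454\right) = \frac{1816}{5}$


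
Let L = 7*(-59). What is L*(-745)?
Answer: 307685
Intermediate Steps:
L = -413
L*(-745) = -413*(-745) = 307685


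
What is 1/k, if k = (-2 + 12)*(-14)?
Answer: -1/140 ≈ -0.0071429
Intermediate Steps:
k = -140 (k = 10*(-14) = -140)
1/k = 1/(-140) = -1/140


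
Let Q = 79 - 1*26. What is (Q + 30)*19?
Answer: 1577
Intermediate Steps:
Q = 53 (Q = 79 - 26 = 53)
(Q + 30)*19 = (53 + 30)*19 = 83*19 = 1577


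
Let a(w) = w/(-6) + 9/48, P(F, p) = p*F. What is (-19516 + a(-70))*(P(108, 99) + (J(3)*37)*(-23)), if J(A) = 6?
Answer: -871601269/8 ≈ -1.0895e+8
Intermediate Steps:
P(F, p) = F*p
a(w) = 3/16 - w/6 (a(w) = w*(-⅙) + 9*(1/48) = -w/6 + 3/16 = 3/16 - w/6)
(-19516 + a(-70))*(P(108, 99) + (J(3)*37)*(-23)) = (-19516 + (3/16 - ⅙*(-70)))*(108*99 + (6*37)*(-23)) = (-19516 + (3/16 + 35/3))*(10692 + 222*(-23)) = (-19516 + 569/48)*(10692 - 5106) = -936199/48*5586 = -871601269/8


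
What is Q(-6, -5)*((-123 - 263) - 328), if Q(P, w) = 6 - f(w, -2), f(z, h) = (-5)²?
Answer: 13566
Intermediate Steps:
f(z, h) = 25
Q(P, w) = -19 (Q(P, w) = 6 - 1*25 = 6 - 25 = -19)
Q(-6, -5)*((-123 - 263) - 328) = -19*((-123 - 263) - 328) = -19*(-386 - 328) = -19*(-714) = 13566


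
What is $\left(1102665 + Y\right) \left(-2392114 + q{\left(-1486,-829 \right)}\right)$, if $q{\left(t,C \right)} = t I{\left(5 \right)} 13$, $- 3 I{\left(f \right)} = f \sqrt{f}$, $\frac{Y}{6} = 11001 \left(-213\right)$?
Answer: $30993695349882 - 417159749890 \sqrt{5} \approx 3.0061 \cdot 10^{13}$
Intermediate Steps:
$Y = -14059278$ ($Y = 6 \cdot 11001 \left(-213\right) = 6 \left(-2343213\right) = -14059278$)
$I{\left(f \right)} = - \frac{f^{\frac{3}{2}}}{3}$ ($I{\left(f \right)} = - \frac{f \sqrt{f}}{3} = - \frac{f^{\frac{3}{2}}}{3}$)
$q{\left(t,C \right)} = - \frac{65 t \sqrt{5}}{3}$ ($q{\left(t,C \right)} = t \left(- \frac{5^{\frac{3}{2}}}{3}\right) 13 = t \left(- \frac{5 \sqrt{5}}{3}\right) 13 = - \frac{5 t \sqrt{5}}{3} \cdot 13 = - \frac{65 t \sqrt{5}}{3}$)
$\left(1102665 + Y\right) \left(-2392114 + q{\left(-1486,-829 \right)}\right) = \left(1102665 - 14059278\right) \left(-2392114 - - \frac{96590 \sqrt{5}}{3}\right) = - 12956613 \left(-2392114 + \frac{96590 \sqrt{5}}{3}\right) = 30993695349882 - 417159749890 \sqrt{5}$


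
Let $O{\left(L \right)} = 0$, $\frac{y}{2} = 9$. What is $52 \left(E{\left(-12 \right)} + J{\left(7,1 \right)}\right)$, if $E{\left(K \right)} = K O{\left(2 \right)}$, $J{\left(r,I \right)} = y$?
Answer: $936$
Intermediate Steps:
$y = 18$ ($y = 2 \cdot 9 = 18$)
$J{\left(r,I \right)} = 18$
$E{\left(K \right)} = 0$ ($E{\left(K \right)} = K 0 = 0$)
$52 \left(E{\left(-12 \right)} + J{\left(7,1 \right)}\right) = 52 \left(0 + 18\right) = 52 \cdot 18 = 936$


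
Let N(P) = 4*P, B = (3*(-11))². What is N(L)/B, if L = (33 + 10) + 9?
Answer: 208/1089 ≈ 0.19100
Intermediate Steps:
B = 1089 (B = (-33)² = 1089)
L = 52 (L = 43 + 9 = 52)
N(L)/B = (4*52)/1089 = 208*(1/1089) = 208/1089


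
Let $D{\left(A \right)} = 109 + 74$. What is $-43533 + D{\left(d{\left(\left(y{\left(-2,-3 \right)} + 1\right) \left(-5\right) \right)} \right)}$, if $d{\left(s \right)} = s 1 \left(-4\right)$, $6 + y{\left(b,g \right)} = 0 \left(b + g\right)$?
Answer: $-43350$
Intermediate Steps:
$y{\left(b,g \right)} = -6$ ($y{\left(b,g \right)} = -6 + 0 \left(b + g\right) = -6 + 0 = -6$)
$d{\left(s \right)} = - 4 s$ ($d{\left(s \right)} = s \left(-4\right) = - 4 s$)
$D{\left(A \right)} = 183$
$-43533 + D{\left(d{\left(\left(y{\left(-2,-3 \right)} + 1\right) \left(-5\right) \right)} \right)} = -43533 + 183 = -43350$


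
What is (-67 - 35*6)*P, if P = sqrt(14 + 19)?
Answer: -277*sqrt(33) ≈ -1591.2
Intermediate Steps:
P = sqrt(33) ≈ 5.7446
(-67 - 35*6)*P = (-67 - 35*6)*sqrt(33) = (-67 - 210)*sqrt(33) = -277*sqrt(33)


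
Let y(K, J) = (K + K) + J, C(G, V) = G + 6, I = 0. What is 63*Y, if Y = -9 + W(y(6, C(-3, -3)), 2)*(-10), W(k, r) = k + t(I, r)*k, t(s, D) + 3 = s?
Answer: 18333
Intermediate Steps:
t(s, D) = -3 + s
C(G, V) = 6 + G
y(K, J) = J + 2*K (y(K, J) = 2*K + J = J + 2*K)
W(k, r) = -2*k (W(k, r) = k + (-3 + 0)*k = k - 3*k = -2*k)
Y = 291 (Y = -9 - 2*((6 - 3) + 2*6)*(-10) = -9 - 2*(3 + 12)*(-10) = -9 - 2*15*(-10) = -9 - 30*(-10) = -9 + 300 = 291)
63*Y = 63*291 = 18333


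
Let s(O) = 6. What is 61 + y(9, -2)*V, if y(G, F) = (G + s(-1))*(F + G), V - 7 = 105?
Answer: 11821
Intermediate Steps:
V = 112 (V = 7 + 105 = 112)
y(G, F) = (6 + G)*(F + G) (y(G, F) = (G + 6)*(F + G) = (6 + G)*(F + G))
61 + y(9, -2)*V = 61 + (9² + 6*(-2) + 6*9 - 2*9)*112 = 61 + (81 - 12 + 54 - 18)*112 = 61 + 105*112 = 61 + 11760 = 11821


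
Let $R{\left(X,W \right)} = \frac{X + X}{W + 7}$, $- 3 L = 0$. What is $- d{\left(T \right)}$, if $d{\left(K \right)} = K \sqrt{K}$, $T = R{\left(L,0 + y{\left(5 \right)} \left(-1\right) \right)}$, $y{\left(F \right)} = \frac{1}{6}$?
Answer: $0$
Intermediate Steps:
$y{\left(F \right)} = \frac{1}{6}$
$L = 0$ ($L = \left(- \frac{1}{3}\right) 0 = 0$)
$R{\left(X,W \right)} = \frac{2 X}{7 + W}$
$T = 0$ ($T = 2 \cdot 0 \frac{1}{7 + \left(0 + \frac{1}{6} \left(-1\right)\right)} = 2 \cdot 0 \frac{1}{7 + \left(0 - \frac{1}{6}\right)} = 2 \cdot 0 \frac{1}{7 - \frac{1}{6}} = 2 \cdot 0 \frac{1}{\frac{41}{6}} = 2 \cdot 0 \cdot \frac{6}{41} = 0$)
$d{\left(K \right)} = K^{\frac{3}{2}}$
$- d{\left(T \right)} = - 0^{\frac{3}{2}} = \left(-1\right) 0 = 0$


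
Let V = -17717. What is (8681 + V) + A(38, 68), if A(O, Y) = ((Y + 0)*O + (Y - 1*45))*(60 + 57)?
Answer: 295983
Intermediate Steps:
A(O, Y) = -5265 + 117*Y + 117*O*Y (A(O, Y) = (Y*O + (Y - 45))*117 = (O*Y + (-45 + Y))*117 = (-45 + Y + O*Y)*117 = -5265 + 117*Y + 117*O*Y)
(8681 + V) + A(38, 68) = (8681 - 17717) + (-5265 + 117*68 + 117*38*68) = -9036 + (-5265 + 7956 + 302328) = -9036 + 305019 = 295983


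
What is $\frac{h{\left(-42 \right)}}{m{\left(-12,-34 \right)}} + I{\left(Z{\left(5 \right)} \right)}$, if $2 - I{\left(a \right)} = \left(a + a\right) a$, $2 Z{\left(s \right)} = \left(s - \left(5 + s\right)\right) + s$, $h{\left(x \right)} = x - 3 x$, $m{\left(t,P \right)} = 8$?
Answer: $\frac{25}{2} \approx 12.5$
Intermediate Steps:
$h{\left(x \right)} = - 2 x$
$Z{\left(s \right)} = - \frac{5}{2} + \frac{s}{2}$ ($Z{\left(s \right)} = \frac{\left(s - \left(5 + s\right)\right) + s}{2} = \frac{-5 + s}{2} = - \frac{5}{2} + \frac{s}{2}$)
$I{\left(a \right)} = 2 - 2 a^{2}$ ($I{\left(a \right)} = 2 - \left(a + a\right) a = 2 - 2 a a = 2 - 2 a^{2}$)
$\frac{h{\left(-42 \right)}}{m{\left(-12,-34 \right)}} + I{\left(Z{\left(5 \right)} \right)} = \frac{\left(-2\right) \left(-42\right)}{8} + \left(2 - 2 \left(- \frac{5}{2} + \frac{1}{2} \cdot 5\right)^{2}\right) = 84 \cdot \frac{1}{8} + \left(2 - 2 \left(- \frac{5}{2} + \frac{5}{2}\right)^{2}\right) = \frac{21}{2} + \left(2 - 2 \cdot 0^{2}\right) = \frac{21}{2} + \left(2 - 0\right) = \frac{21}{2} + \left(2 + 0\right) = \frac{21}{2} + 2 = \frac{25}{2}$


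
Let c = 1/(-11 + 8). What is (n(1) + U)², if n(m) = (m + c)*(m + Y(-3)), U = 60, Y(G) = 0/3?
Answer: 33124/9 ≈ 3680.4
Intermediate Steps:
Y(G) = 0 (Y(G) = 0*(⅓) = 0)
c = -⅓ (c = 1/(-3) = -⅓ ≈ -0.33333)
n(m) = m*(-⅓ + m) (n(m) = (m - ⅓)*(m + 0) = (-⅓ + m)*m = m*(-⅓ + m))
(n(1) + U)² = (1*(-⅓ + 1) + 60)² = (1*(⅔) + 60)² = (⅔ + 60)² = (182/3)² = 33124/9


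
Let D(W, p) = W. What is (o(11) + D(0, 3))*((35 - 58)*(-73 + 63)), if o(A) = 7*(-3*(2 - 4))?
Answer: 9660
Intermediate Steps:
o(A) = 42 (o(A) = 7*(-3*(-2)) = 7*6 = 42)
(o(11) + D(0, 3))*((35 - 58)*(-73 + 63)) = (42 + 0)*((35 - 58)*(-73 + 63)) = 42*(-23*(-10)) = 42*230 = 9660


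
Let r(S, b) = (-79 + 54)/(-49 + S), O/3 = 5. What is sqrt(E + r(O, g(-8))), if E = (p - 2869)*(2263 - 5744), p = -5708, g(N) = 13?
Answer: sqrt(34514157622)/34 ≈ 5464.1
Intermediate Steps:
O = 15 (O = 3*5 = 15)
r(S, b) = -25/(-49 + S)
E = 29856537 (E = (-5708 - 2869)*(2263 - 5744) = -8577*(-3481) = 29856537)
sqrt(E + r(O, g(-8))) = sqrt(29856537 - 25/(-49 + 15)) = sqrt(29856537 - 25/(-34)) = sqrt(29856537 - 25*(-1/34)) = sqrt(29856537 + 25/34) = sqrt(1015122283/34) = sqrt(34514157622)/34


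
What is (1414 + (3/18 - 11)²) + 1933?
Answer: 124717/36 ≈ 3464.4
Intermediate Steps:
(1414 + (3/18 - 11)²) + 1933 = (1414 + (3*(1/18) - 11)²) + 1933 = (1414 + (⅙ - 11)²) + 1933 = (1414 + (-65/6)²) + 1933 = (1414 + 4225/36) + 1933 = 55129/36 + 1933 = 124717/36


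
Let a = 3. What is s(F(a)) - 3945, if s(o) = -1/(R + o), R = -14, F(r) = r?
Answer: -43394/11 ≈ -3944.9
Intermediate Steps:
s(o) = -1/(-14 + o)
s(F(a)) - 3945 = -1/(-14 + 3) - 3945 = -1/(-11) - 3945 = -1*(-1/11) - 3945 = 1/11 - 3945 = -43394/11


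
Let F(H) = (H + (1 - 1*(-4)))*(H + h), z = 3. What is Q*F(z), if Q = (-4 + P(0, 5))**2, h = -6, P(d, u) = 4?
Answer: 0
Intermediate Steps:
Q = 0 (Q = (-4 + 4)**2 = 0**2 = 0)
F(H) = (-6 + H)*(5 + H) (F(H) = (H + (1 - 1*(-4)))*(H - 6) = (H + (1 + 4))*(-6 + H) = (H + 5)*(-6 + H) = (5 + H)*(-6 + H) = (-6 + H)*(5 + H))
Q*F(z) = 0*(-30 + 3**2 - 1*3) = 0*(-30 + 9 - 3) = 0*(-24) = 0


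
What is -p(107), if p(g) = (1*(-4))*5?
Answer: 20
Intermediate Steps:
p(g) = -20 (p(g) = -4*5 = -20)
-p(107) = -1*(-20) = 20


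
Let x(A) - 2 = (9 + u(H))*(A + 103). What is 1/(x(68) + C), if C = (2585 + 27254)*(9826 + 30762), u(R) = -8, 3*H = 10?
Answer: 1/1211105505 ≈ 8.2569e-10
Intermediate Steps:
H = 10/3 (H = (1/3)*10 = 10/3 ≈ 3.3333)
x(A) = 105 + A (x(A) = 2 + (9 - 8)*(A + 103) = 2 + 1*(103 + A) = 2 + (103 + A) = 105 + A)
C = 1211105332 (C = 29839*40588 = 1211105332)
1/(x(68) + C) = 1/((105 + 68) + 1211105332) = 1/(173 + 1211105332) = 1/1211105505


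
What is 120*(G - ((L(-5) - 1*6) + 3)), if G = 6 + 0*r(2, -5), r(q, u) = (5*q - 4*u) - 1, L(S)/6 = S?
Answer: 4680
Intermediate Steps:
L(S) = 6*S
r(q, u) = -1 - 4*u + 5*q (r(q, u) = (-4*u + 5*q) - 1 = -1 - 4*u + 5*q)
G = 6 (G = 6 + 0*(-1 - 4*(-5) + 5*2) = 6 + 0*(-1 + 20 + 10) = 6 + 0*29 = 6 + 0 = 6)
120*(G - ((L(-5) - 1*6) + 3)) = 120*(6 - ((6*(-5) - 1*6) + 3)) = 120*(6 - ((-30 - 6) + 3)) = 120*(6 - (-36 + 3)) = 120*(6 - 1*(-33)) = 120*(6 + 33) = 120*39 = 4680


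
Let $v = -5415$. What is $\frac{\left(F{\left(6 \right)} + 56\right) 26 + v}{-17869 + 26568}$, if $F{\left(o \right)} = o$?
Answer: $- \frac{3803}{8699} \approx -0.43718$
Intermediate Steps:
$\frac{\left(F{\left(6 \right)} + 56\right) 26 + v}{-17869 + 26568} = \frac{\left(6 + 56\right) 26 - 5415}{-17869 + 26568} = \frac{62 \cdot 26 - 5415}{8699} = \left(1612 - 5415\right) \frac{1}{8699} = \left(-3803\right) \frac{1}{8699} = - \frac{3803}{8699}$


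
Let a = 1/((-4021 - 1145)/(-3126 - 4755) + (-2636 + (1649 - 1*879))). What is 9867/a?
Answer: -48350865420/2627 ≈ -1.8405e+7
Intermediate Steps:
a = -2627/4900260 (a = 1/(-5166/(-7881) + (-2636 + (1649 - 879))) = 1/(-5166*(-1/7881) + (-2636 + 770)) = 1/(1722/2627 - 1866) = 1/(-4900260/2627) = -2627/4900260 ≈ -0.00053609)
9867/a = 9867/(-2627/4900260) = 9867*(-4900260/2627) = -48350865420/2627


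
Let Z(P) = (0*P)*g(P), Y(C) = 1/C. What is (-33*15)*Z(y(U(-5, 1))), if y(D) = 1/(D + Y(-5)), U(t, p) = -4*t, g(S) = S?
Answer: 0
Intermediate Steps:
y(D) = 1/(-⅕ + D) (y(D) = 1/(D + 1/(-5)) = 1/(D - ⅕) = 1/(-⅕ + D))
Z(P) = 0 (Z(P) = (0*P)*P = 0*P = 0)
(-33*15)*Z(y(U(-5, 1))) = -33*15*0 = -495*0 = 0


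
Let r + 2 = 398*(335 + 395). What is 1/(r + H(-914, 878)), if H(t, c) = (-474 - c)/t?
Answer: 457/132776542 ≈ 3.4419e-6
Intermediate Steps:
H(t, c) = (-474 - c)/t
r = 290538 (r = -2 + 398*(335 + 395) = -2 + 398*730 = -2 + 290540 = 290538)
1/(r + H(-914, 878)) = 1/(290538 + (-474 - 1*878)/(-914)) = 1/(290538 - (-474 - 878)/914) = 1/(290538 - 1/914*(-1352)) = 1/(290538 + 676/457) = 1/(132776542/457) = 457/132776542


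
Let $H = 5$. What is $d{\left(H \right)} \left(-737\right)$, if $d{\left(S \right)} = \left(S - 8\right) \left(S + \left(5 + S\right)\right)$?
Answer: $33165$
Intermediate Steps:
$d{\left(S \right)} = \left(-8 + S\right) \left(5 + 2 S\right)$
$d{\left(H \right)} \left(-737\right) = \left(-40 - 55 + 2 \cdot 5^{2}\right) \left(-737\right) = \left(-40 - 55 + 2 \cdot 25\right) \left(-737\right) = \left(-40 - 55 + 50\right) \left(-737\right) = \left(-45\right) \left(-737\right) = 33165$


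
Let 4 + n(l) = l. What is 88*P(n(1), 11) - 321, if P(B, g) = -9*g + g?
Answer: -8065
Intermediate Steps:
n(l) = -4 + l
P(B, g) = -8*g
88*P(n(1), 11) - 321 = 88*(-8*11) - 321 = 88*(-88) - 321 = -7744 - 321 = -8065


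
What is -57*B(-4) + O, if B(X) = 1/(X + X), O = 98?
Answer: 841/8 ≈ 105.13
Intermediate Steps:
B(X) = 1/(2*X)
-57*B(-4) + O = -57/(2*(-4)) + 98 = -57*(-1)/(2*4) + 98 = -57*(-⅛) + 98 = 57/8 + 98 = 841/8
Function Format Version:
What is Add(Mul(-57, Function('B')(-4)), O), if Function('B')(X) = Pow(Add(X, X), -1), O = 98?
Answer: Rational(841, 8) ≈ 105.13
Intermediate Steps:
Function('B')(X) = Mul(Rational(1, 2), Pow(X, -1)) (Function('B')(X) = Pow(Mul(2, X), -1) = Mul(Rational(1, 2), Pow(X, -1)))
Add(Mul(-57, Function('B')(-4)), O) = Add(Mul(-57, Mul(Rational(1, 2), Pow(-4, -1))), 98) = Add(Mul(-57, Mul(Rational(1, 2), Rational(-1, 4))), 98) = Add(Mul(-57, Rational(-1, 8)), 98) = Add(Rational(57, 8), 98) = Rational(841, 8)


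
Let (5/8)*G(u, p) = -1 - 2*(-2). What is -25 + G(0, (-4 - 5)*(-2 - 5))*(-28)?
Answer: -797/5 ≈ -159.40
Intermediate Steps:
G(u, p) = 24/5 (G(u, p) = 8*(-1 - 2*(-2))/5 = 8*(-1 - 1*(-4))/5 = 8*(-1 + 4)/5 = (8/5)*3 = 24/5)
-25 + G(0, (-4 - 5)*(-2 - 5))*(-28) = -25 + (24/5)*(-28) = -25 - 672/5 = -797/5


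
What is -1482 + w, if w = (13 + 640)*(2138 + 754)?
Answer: 1886994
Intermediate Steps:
w = 1888476 (w = 653*2892 = 1888476)
-1482 + w = -1482 + 1888476 = 1886994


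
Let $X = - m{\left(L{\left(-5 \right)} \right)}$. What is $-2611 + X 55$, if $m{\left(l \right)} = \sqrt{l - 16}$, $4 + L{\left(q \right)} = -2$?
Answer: $-2611 - 55 i \sqrt{22} \approx -2611.0 - 257.97 i$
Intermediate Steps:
$L{\left(q \right)} = -6$ ($L{\left(q \right)} = -4 - 2 = -6$)
$m{\left(l \right)} = \sqrt{-16 + l}$
$X = - i \sqrt{22}$ ($X = - \sqrt{-16 - 6} = - \sqrt{-22} = - i \sqrt{22} \approx - 4.6904 i$)
$-2611 + X 55 = -2611 + - i \sqrt{22} \cdot 55 = -2611 - 55 i \sqrt{22}$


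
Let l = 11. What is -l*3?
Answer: -33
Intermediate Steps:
-l*3 = -1*11*3 = -11*3 = -33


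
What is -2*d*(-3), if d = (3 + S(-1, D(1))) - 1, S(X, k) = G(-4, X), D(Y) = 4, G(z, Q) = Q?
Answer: 6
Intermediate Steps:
S(X, k) = X
d = 1 (d = (3 - 1) - 1 = 2 - 1 = 1)
-2*d*(-3) = -2*1*(-3) = -2*(-3) = 6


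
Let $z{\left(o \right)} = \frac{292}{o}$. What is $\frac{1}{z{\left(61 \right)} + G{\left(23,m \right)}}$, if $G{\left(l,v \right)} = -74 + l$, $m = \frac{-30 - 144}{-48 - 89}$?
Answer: $- \frac{61}{2819} \approx -0.021639$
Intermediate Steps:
$m = \frac{174}{137}$ ($m = - \frac{174}{-137} = \left(-174\right) \left(- \frac{1}{137}\right) = \frac{174}{137} \approx 1.2701$)
$\frac{1}{z{\left(61 \right)} + G{\left(23,m \right)}} = \frac{1}{\frac{292}{61} + \left(-74 + 23\right)} = \frac{1}{292 \cdot \frac{1}{61} - 51} = \frac{1}{\frac{292}{61} - 51} = \frac{1}{- \frac{2819}{61}} = - \frac{61}{2819}$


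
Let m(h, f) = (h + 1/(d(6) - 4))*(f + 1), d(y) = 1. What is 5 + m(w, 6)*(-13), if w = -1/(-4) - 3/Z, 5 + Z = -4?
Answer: -71/4 ≈ -17.750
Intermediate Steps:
Z = -9 (Z = -5 - 4 = -9)
w = 7/12 (w = -1/(-4) - 3/(-9) = -1*(-1/4) - 3*(-1/9) = 1/4 + 1/3 = 7/12 ≈ 0.58333)
m(h, f) = (1 + f)*(-1/3 + h) (m(h, f) = (h + 1/(1 - 4))*(f + 1) = (h + 1/(-3))*(1 + f) = (h - 1/3)*(1 + f) = (-1/3 + h)*(1 + f) = (1 + f)*(-1/3 + h))
5 + m(w, 6)*(-13) = 5 + (-1/3 + 7/12 - 1/3*6 + 6*(7/12))*(-13) = 5 + (-1/3 + 7/12 - 2 + 7/2)*(-13) = 5 + (7/4)*(-13) = 5 - 91/4 = -71/4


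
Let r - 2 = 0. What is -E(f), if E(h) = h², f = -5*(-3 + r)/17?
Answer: -25/289 ≈ -0.086505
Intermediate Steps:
r = 2 (r = 2 + 0 = 2)
f = 5/17 (f = -5*(-3 + 2)/17 = -5*(-1)*(1/17) = 5*(1/17) = 5/17 ≈ 0.29412)
-E(f) = -(5/17)² = -1*25/289 = -25/289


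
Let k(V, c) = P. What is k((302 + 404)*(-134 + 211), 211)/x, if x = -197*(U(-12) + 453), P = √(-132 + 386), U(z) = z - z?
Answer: -√254/89241 ≈ -0.00017859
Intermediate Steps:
U(z) = 0
P = √254 ≈ 15.937
k(V, c) = √254
x = -89241 (x = -197*(0 + 453) = -197*453 = -89241)
k((302 + 404)*(-134 + 211), 211)/x = √254/(-89241) = √254*(-1/89241) = -√254/89241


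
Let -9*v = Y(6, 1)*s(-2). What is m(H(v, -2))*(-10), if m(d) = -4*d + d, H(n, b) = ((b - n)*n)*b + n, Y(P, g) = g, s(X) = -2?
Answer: 980/27 ≈ 36.296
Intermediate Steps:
v = 2/9 (v = -(-2)/9 = -1/9*(-2) = 2/9 ≈ 0.22222)
H(n, b) = n + b*n*(b - n) (H(n, b) = (n*(b - n))*b + n = b*n*(b - n) + n = n + b*n*(b - n))
m(d) = -3*d
m(H(v, -2))*(-10) = -2*(1 + (-2)**2 - 1*(-2)*2/9)/3*(-10) = -2*(1 + 4 + 4/9)/3*(-10) = -2*49/(3*9)*(-10) = -3*98/81*(-10) = -98/27*(-10) = 980/27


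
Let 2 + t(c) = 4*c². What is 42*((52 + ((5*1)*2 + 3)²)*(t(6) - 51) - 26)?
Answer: 843570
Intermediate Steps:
t(c) = -2 + 4*c²
42*((52 + ((5*1)*2 + 3)²)*(t(6) - 51) - 26) = 42*((52 + ((5*1)*2 + 3)²)*((-2 + 4*6²) - 51) - 26) = 42*((52 + (5*2 + 3)²)*((-2 + 4*36) - 51) - 26) = 42*((52 + (10 + 3)²)*((-2 + 144) - 51) - 26) = 42*((52 + 13²)*(142 - 51) - 26) = 42*((52 + 169)*91 - 26) = 42*(221*91 - 26) = 42*(20111 - 26) = 42*20085 = 843570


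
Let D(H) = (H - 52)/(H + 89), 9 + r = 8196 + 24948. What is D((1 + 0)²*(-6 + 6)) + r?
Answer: 2948963/89 ≈ 33134.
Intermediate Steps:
r = 33135 (r = -9 + (8196 + 24948) = -9 + 33144 = 33135)
D(H) = (-52 + H)/(89 + H)
D((1 + 0)²*(-6 + 6)) + r = (-52 + (1 + 0)²*(-6 + 6))/(89 + (1 + 0)²*(-6 + 6)) + 33135 = (-52 + 1²*0)/(89 + 1²*0) + 33135 = (-52 + 1*0)/(89 + 1*0) + 33135 = (-52 + 0)/(89 + 0) + 33135 = -52/89 + 33135 = 2948963/89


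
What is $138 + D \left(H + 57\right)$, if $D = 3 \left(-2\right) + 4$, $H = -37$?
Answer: $98$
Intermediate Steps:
$D = -2$ ($D = -6 + 4 = -2$)
$138 + D \left(H + 57\right) = 138 - 2 \left(-37 + 57\right) = 138 - 40 = 98$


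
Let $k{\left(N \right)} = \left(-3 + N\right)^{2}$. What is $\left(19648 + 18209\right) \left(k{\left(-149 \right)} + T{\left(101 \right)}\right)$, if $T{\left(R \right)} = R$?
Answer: $878471685$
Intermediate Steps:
$\left(19648 + 18209\right) \left(k{\left(-149 \right)} + T{\left(101 \right)}\right) = \left(19648 + 18209\right) \left(\left(-3 - 149\right)^{2} + 101\right) = 37857 \left(\left(-152\right)^{2} + 101\right) = 37857 \left(23104 + 101\right) = 37857 \cdot 23205 = 878471685$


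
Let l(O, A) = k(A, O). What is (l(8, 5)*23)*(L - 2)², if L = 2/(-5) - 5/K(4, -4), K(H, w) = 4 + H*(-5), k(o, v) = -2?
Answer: -641447/3200 ≈ -200.45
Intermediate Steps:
l(O, A) = -2
K(H, w) = 4 - 5*H
L = -7/80 (L = 2/(-5) - 5/(4 - 5*4) = 2*(-⅕) - 5/(4 - 20) = -⅖ - 5/(-16) = -⅖ - 5*(-1/16) = -⅖ + 5/16 = -7/80 ≈ -0.087500)
(l(8, 5)*23)*(L - 2)² = (-2*23)*(-7/80 - 2)² = -46*(-167/80)² = -46*27889/6400 = -641447/3200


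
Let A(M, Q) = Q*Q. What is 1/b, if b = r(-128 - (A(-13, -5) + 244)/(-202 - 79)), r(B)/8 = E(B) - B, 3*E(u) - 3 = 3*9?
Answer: 281/308072 ≈ 0.00091212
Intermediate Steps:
A(M, Q) = Q²
E(u) = 10 (E(u) = 1 + (3*9)/3 = 1 + (⅓)*27 = 1 + 9 = 10)
r(B) = 80 - 8*B (r(B) = 8*(10 - B) = 80 - 8*B)
b = 308072/281 (b = 80 - 8*(-128 - ((-5)² + 244)/(-202 - 79)) = 80 - 8*(-128 - (25 + 244)/(-281)) = 80 - 8*(-128 - 269*(-1)/281) = 80 - 8*(-128 - 1*(-269/281)) = 80 - 8*(-128 + 269/281) = 80 - 8*(-35699/281) = 80 + 285592/281 = 308072/281 ≈ 1096.3)
1/b = 1/(308072/281) = 281/308072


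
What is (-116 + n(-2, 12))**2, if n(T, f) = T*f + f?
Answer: 16384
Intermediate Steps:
n(T, f) = f + T*f
(-116 + n(-2, 12))**2 = (-116 + 12*(1 - 2))**2 = (-116 + 12*(-1))**2 = (-116 - 12)**2 = (-128)**2 = 16384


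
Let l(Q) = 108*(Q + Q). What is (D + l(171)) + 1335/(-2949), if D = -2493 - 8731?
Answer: 25274451/983 ≈ 25712.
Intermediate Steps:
l(Q) = 216*Q (l(Q) = 108*(2*Q) = 216*Q)
D = -11224
(D + l(171)) + 1335/(-2949) = (-11224 + 216*171) + 1335/(-2949) = (-11224 + 36936) + 1335*(-1/2949) = 25712 - 445/983 = 25274451/983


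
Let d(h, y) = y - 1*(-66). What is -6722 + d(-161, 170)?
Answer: -6486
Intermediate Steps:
d(h, y) = 66 + y (d(h, y) = y + 66 = 66 + y)
-6722 + d(-161, 170) = -6722 + (66 + 170) = -6722 + 236 = -6486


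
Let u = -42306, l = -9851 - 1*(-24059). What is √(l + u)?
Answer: 3*I*√3122 ≈ 167.62*I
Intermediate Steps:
l = 14208 (l = -9851 + 24059 = 14208)
√(l + u) = √(14208 - 42306) = √(-28098) = 3*I*√3122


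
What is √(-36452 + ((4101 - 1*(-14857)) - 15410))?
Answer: 6*I*√914 ≈ 181.39*I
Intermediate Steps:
√(-36452 + ((4101 - 1*(-14857)) - 15410)) = √(-36452 + ((4101 + 14857) - 15410)) = √(-36452 + (18958 - 15410)) = √(-36452 + 3548) = √(-32904) = 6*I*√914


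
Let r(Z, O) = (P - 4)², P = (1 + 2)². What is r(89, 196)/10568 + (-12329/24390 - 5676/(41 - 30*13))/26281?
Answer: 3505102919971/1182066535216440 ≈ 0.0029652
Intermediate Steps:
P = 9 (P = 3² = 9)
r(Z, O) = 25 (r(Z, O) = (9 - 4)² = 5² = 25)
r(89, 196)/10568 + (-12329/24390 - 5676/(41 - 30*13))/26281 = 25/10568 + (-12329/24390 - 5676/(41 - 30*13))/26281 = 25*(1/10568) + (-12329*1/24390 - 5676/(41 - 390))*(1/26281) = 25/10568 + (-12329/24390 - 5676/(-349))*(1/26281) = 25/10568 + (-12329/24390 - 5676*(-1/349))*(1/26281) = 25/10568 + (-12329/24390 + 5676/349)*(1/26281) = 25/10568 + (134134819/8512110)*(1/26281) = 25/10568 + 134134819/223706762910 = 3505102919971/1182066535216440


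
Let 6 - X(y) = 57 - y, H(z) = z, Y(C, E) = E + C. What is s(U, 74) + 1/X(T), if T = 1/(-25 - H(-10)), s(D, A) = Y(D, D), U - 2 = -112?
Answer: -168535/766 ≈ -220.02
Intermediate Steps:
Y(C, E) = C + E
U = -110 (U = 2 - 112 = -110)
s(D, A) = 2*D (s(D, A) = D + D = 2*D)
T = -1/15 (T = 1/(-25 - 1*(-10)) = 1/(-25 + 10) = 1/(-15) = -1/15 ≈ -0.066667)
X(y) = -51 + y (X(y) = 6 - (57 - y) = 6 + (-57 + y) = -51 + y)
s(U, 74) + 1/X(T) = 2*(-110) + 1/(-51 - 1/15) = -220 + 1/(-766/15) = -220 - 15/766 = -168535/766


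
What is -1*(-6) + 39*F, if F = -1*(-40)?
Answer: 1566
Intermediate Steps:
F = 40
-1*(-6) + 39*F = -1*(-6) + 39*40 = 6 + 1560 = 1566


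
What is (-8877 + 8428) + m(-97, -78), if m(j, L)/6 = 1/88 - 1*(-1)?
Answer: -19489/44 ≈ -442.93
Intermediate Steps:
m(j, L) = 267/44 (m(j, L) = 6*(1/88 - 1*(-1)) = 6*(1/88 + 1) = 6*(89/88) = 267/44)
(-8877 + 8428) + m(-97, -78) = (-8877 + 8428) + 267/44 = -449 + 267/44 = -19489/44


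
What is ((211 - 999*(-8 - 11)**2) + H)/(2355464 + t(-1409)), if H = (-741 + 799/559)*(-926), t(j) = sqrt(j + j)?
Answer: 213578951728976/1550724878942863 - 90673834*I*sqrt(2818)/1550724878942863 ≈ 0.13773 - 3.104e-6*I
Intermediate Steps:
t(j) = sqrt(2)*sqrt(j) (t(j) = sqrt(2*j) = sqrt(2)*sqrt(j))
H = 382826920/559 (H = (-741 + 799*(1/559))*(-926) = (-741 + 799/559)*(-926) = -413420/559*(-926) = 382826920/559 ≈ 6.8484e+5)
((211 - 999*(-8 - 11)**2) + H)/(2355464 + t(-1409)) = ((211 - 999*(-8 - 11)**2) + 382826920/559)/(2355464 + sqrt(2)*sqrt(-1409)) = ((211 - 999*(-19)**2) + 382826920/559)/(2355464 + sqrt(2)*(I*sqrt(1409))) = ((211 - 999*361) + 382826920/559)/(2355464 + I*sqrt(2818)) = ((211 - 360639) + 382826920/559)/(2355464 + I*sqrt(2818)) = (-360428 + 382826920/559)/(2355464 + I*sqrt(2818)) = 181347668/(559*(2355464 + I*sqrt(2818)))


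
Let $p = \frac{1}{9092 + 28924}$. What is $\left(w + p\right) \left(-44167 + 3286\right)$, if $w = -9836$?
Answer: $\frac{5095481085125}{12672} \approx 4.0211 \cdot 10^{8}$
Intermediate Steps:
$p = \frac{1}{38016} \approx 2.6305 \cdot 10^{-5}$
$\left(w + p\right) \left(-44167 + 3286\right) = \left(-9836 + \frac{1}{38016}\right) \left(-44167 + 3286\right) = \left(- \frac{373925375}{38016}\right) \left(-40881\right) = \frac{5095481085125}{12672}$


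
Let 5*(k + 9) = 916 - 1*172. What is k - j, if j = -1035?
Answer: 5874/5 ≈ 1174.8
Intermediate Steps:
k = 699/5 (k = -9 + (916 - 1*172)/5 = -9 + (916 - 172)/5 = -9 + (1/5)*744 = -9 + 744/5 = 699/5 ≈ 139.80)
k - j = 699/5 - 1*(-1035) = 699/5 + 1035 = 5874/5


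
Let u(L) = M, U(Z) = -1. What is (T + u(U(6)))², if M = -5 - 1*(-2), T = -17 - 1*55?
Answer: 5625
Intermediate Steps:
T = -72 (T = -17 - 55 = -72)
M = -3 (M = -5 + 2 = -3)
u(L) = -3
(T + u(U(6)))² = (-72 - 3)² = (-75)² = 5625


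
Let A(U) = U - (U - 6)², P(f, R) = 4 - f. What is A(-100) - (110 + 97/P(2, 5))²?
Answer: -145833/4 ≈ -36458.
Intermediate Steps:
A(U) = U - (-6 + U)²
A(-100) - (110 + 97/P(2, 5))² = (-100 - (-6 - 100)²) - (110 + 97/(4 - 1*2))² = (-100 - 1*(-106)²) - (110 + 97/(4 - 2))² = (-100 - 1*11236) - (110 + 97/2)² = (-100 - 11236) - (110 + 97*(½))² = -11336 - (110 + 97/2)² = -11336 - (317/2)² = -11336 - 1*100489/4 = -11336 - 100489/4 = -145833/4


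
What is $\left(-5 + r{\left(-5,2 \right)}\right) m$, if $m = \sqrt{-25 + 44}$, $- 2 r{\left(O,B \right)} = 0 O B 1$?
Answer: $- 5 \sqrt{19} \approx -21.794$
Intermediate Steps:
$r{\left(O,B \right)} = 0$ ($r{\left(O,B \right)} = - \frac{0 O B 1}{2} = - \frac{0 B O 1}{2} = - \frac{0 \cdot 1}{2} = \left(- \frac{1}{2}\right) 0 = 0$)
$m = \sqrt{19} \approx 4.3589$
$\left(-5 + r{\left(-5,2 \right)}\right) m = \left(-5 + 0\right) \sqrt{19} = - 5 \sqrt{19}$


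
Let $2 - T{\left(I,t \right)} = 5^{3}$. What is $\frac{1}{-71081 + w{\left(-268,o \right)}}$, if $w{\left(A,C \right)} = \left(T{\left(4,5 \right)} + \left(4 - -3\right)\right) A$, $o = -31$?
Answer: $- \frac{1}{39993} \approx -2.5004 \cdot 10^{-5}$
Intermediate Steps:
$T{\left(I,t \right)} = -123$ ($T{\left(I,t \right)} = 2 - 5^{3} = 2 - 125 = -123$)
$w{\left(A,C \right)} = - 116 A$ ($w{\left(A,C \right)} = \left(-123 + \left(4 - -3\right)\right) A = \left(-123 + \left(4 + 3\right)\right) A = \left(-123 + 7\right) A = - 116 A$)
$\frac{1}{-71081 + w{\left(-268,o \right)}} = \frac{1}{-71081 - -31088} = \frac{1}{-71081 + 31088} = \frac{1}{-39993} = - \frac{1}{39993}$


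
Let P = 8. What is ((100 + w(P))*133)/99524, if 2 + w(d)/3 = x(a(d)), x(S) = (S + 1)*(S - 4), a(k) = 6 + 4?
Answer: 9709/24881 ≈ 0.39022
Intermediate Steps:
a(k) = 10
x(S) = (1 + S)*(-4 + S)
w(d) = 192 (w(d) = -6 + 3*(-4 + 10² - 3*10) = -6 + 3*(-4 + 100 - 30) = -6 + 3*66 = -6 + 198 = 192)
((100 + w(P))*133)/99524 = ((100 + 192)*133)/99524 = (292*133)*(1/99524) = 38836*(1/99524) = 9709/24881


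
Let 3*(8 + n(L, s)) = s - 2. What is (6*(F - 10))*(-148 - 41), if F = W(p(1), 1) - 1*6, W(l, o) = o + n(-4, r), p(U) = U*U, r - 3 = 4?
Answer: 24192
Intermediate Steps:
r = 7 (r = 3 + 4 = 7)
n(L, s) = -26/3 + s/3 (n(L, s) = -8 + (s - 2)/3 = -8 + (-2 + s)/3 = -8 + (-2/3 + s/3) = -26/3 + s/3)
p(U) = U**2
W(l, o) = -19/3 + o (W(l, o) = o + (-26/3 + (1/3)*7) = o + (-26/3 + 7/3) = o - 19/3 = -19/3 + o)
F = -34/3 (F = (-19/3 + 1) - 1*6 = -16/3 - 6 = -34/3 ≈ -11.333)
(6*(F - 10))*(-148 - 41) = (6*(-34/3 - 10))*(-148 - 41) = (6*(-64/3))*(-189) = -128*(-189) = 24192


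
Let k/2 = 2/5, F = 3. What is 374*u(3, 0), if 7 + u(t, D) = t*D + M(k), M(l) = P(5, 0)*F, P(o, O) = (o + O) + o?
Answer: 8602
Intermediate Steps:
k = 4/5 (k = 2*(2/5) = 4/5 ≈ 0.80000)
P(o, O) = O + 2*o (P(o, O) = (O + o) + o = O + 2*o)
M(l) = 30 (M(l) = (0 + 2*5)*3 = (0 + 10)*3 = 10*3 = 30)
u(t, D) = 23 + D*t (u(t, D) = -7 + (t*D + 30) = -7 + (D*t + 30) = -7 + (30 + D*t) = 23 + D*t)
374*u(3, 0) = 374*(23 + 0*3) = 374*(23 + 0) = 374*23 = 8602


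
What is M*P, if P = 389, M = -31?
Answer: -12059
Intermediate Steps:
M*P = -31*389 = -12059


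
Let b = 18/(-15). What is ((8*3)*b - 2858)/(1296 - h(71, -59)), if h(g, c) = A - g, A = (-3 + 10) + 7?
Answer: -14434/6765 ≈ -2.1336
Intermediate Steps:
b = -6/5 (b = 18*(-1/15) = -6/5 ≈ -1.2000)
A = 14 (A = 7 + 7 = 14)
h(g, c) = 14 - g
((8*3)*b - 2858)/(1296 - h(71, -59)) = ((8*3)*(-6/5) - 2858)/(1296 - (14 - 1*71)) = (24*(-6/5) - 2858)/(1296 - (14 - 71)) = (-144/5 - 2858)/(1296 - 1*(-57)) = -14434/(5*(1296 + 57)) = -14434/5/1353 = -14434/5*1/1353 = -14434/6765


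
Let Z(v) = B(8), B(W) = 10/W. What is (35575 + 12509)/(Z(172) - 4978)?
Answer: -192336/19907 ≈ -9.6617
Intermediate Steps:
Z(v) = 5/4 (Z(v) = 10/8 = 10*(1/8) = 5/4)
(35575 + 12509)/(Z(172) - 4978) = (35575 + 12509)/(5/4 - 4978) = 48084/(-19907/4) = 48084*(-4/19907) = -192336/19907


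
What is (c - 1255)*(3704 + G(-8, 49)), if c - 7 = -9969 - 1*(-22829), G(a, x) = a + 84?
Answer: 43893360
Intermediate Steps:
G(a, x) = 84 + a
c = 12867 (c = 7 + (-9969 - 1*(-22829)) = 7 + (-9969 + 22829) = 7 + 12860 = 12867)
(c - 1255)*(3704 + G(-8, 49)) = (12867 - 1255)*(3704 + (84 - 8)) = 11612*(3704 + 76) = 11612*3780 = 43893360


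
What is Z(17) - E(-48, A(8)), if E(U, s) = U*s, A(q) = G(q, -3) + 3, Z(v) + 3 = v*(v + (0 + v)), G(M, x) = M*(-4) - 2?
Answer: -913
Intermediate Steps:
G(M, x) = -2 - 4*M (G(M, x) = -4*M - 2 = -2 - 4*M)
Z(v) = -3 + 2*v² (Z(v) = -3 + v*(v + (0 + v)) = -3 + v*(v + v) = -3 + v*(2*v) = -3 + 2*v²)
A(q) = 1 - 4*q (A(q) = (-2 - 4*q) + 3 = 1 - 4*q)
Z(17) - E(-48, A(8)) = (-3 + 2*17²) - (-48)*(1 - 4*8) = (-3 + 2*289) - (-48)*(1 - 32) = (-3 + 578) - (-48)*(-31) = 575 - 1*1488 = 575 - 1488 = -913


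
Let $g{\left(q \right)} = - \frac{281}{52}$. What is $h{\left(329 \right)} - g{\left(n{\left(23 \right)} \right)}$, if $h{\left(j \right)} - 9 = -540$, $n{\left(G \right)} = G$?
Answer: $- \frac{27331}{52} \approx -525.6$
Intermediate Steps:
$h{\left(j \right)} = -531$ ($h{\left(j \right)} = 9 - 540 = -531$)
$g{\left(q \right)} = - \frac{281}{52}$ ($g{\left(q \right)} = \left(-281\right) \frac{1}{52} = - \frac{281}{52}$)
$h{\left(329 \right)} - g{\left(n{\left(23 \right)} \right)} = -531 - - \frac{281}{52} = -531 + \frac{281}{52} = - \frac{27331}{52}$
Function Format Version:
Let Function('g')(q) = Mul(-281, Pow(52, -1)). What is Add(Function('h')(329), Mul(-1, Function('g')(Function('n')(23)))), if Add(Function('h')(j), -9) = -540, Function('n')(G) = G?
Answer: Rational(-27331, 52) ≈ -525.60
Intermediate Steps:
Function('h')(j) = -531 (Function('h')(j) = Add(9, -540) = -531)
Function('g')(q) = Rational(-281, 52) (Function('g')(q) = Mul(-281, Rational(1, 52)) = Rational(-281, 52))
Add(Function('h')(329), Mul(-1, Function('g')(Function('n')(23)))) = Add(-531, Mul(-1, Rational(-281, 52))) = Add(-531, Rational(281, 52)) = Rational(-27331, 52)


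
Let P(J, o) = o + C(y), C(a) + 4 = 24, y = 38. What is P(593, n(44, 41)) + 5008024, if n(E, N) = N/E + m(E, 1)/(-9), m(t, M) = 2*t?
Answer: 1983181921/396 ≈ 5.0080e+6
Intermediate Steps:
C(a) = 20 (C(a) = -4 + 24 = 20)
n(E, N) = -2*E/9 + N/E (n(E, N) = N/E + (2*E)/(-9) = N/E + (2*E)*(-⅑) = N/E - 2*E/9 = -2*E/9 + N/E)
P(J, o) = 20 + o (P(J, o) = o + 20 = 20 + o)
P(593, n(44, 41)) + 5008024 = (20 + (-2/9*44 + 41/44)) + 5008024 = (20 + (-88/9 + 41*(1/44))) + 5008024 = (20 + (-88/9 + 41/44)) + 5008024 = (20 - 3503/396) + 5008024 = 4417/396 + 5008024 = 1983181921/396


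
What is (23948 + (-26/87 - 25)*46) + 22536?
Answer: 3942862/87 ≈ 45320.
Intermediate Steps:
(23948 + (-26/87 - 25)*46) + 22536 = (23948 - 2201/87*46) + 22536 = (23948 - 101246/87) + 22536 = 1982230/87 + 22536 = 3942862/87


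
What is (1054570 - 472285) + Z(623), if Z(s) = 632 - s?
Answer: 582294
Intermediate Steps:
(1054570 - 472285) + Z(623) = (1054570 - 472285) + (632 - 1*623) = 582285 + (632 - 623) = 582285 + 9 = 582294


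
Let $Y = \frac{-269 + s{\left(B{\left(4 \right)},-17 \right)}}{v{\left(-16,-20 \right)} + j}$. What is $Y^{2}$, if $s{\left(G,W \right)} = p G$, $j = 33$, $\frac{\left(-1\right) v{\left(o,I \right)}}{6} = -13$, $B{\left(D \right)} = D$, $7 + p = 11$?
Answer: $\frac{64009}{12321} \approx 5.1951$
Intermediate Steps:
$p = 4$ ($p = -7 + 11 = 4$)
$v{\left(o,I \right)} = 78$ ($v{\left(o,I \right)} = \left(-6\right) \left(-13\right) = 78$)
$s{\left(G,W \right)} = 4 G$
$Y = - \frac{253}{111}$ ($Y = \frac{-269 + 4 \cdot 4}{78 + 33} = \frac{-269 + 16}{111} = \left(-253\right) \frac{1}{111} = - \frac{253}{111} \approx -2.2793$)
$Y^{2} = \left(- \frac{253}{111}\right)^{2} = \frac{64009}{12321}$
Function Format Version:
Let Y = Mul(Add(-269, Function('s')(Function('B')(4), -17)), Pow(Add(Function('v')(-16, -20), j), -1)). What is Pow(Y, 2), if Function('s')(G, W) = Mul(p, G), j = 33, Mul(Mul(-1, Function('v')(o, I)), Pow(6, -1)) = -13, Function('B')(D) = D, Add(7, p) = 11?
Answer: Rational(64009, 12321) ≈ 5.1951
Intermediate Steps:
p = 4 (p = Add(-7, 11) = 4)
Function('v')(o, I) = 78 (Function('v')(o, I) = Mul(-6, -13) = 78)
Function('s')(G, W) = Mul(4, G)
Y = Rational(-253, 111) (Y = Mul(Add(-269, Mul(4, 4)), Pow(Add(78, 33), -1)) = Mul(Add(-269, 16), Pow(111, -1)) = Mul(-253, Rational(1, 111)) = Rational(-253, 111) ≈ -2.2793)
Pow(Y, 2) = Pow(Rational(-253, 111), 2) = Rational(64009, 12321)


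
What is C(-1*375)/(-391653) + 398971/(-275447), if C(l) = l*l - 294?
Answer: -64970647340/35959881297 ≈ -1.8068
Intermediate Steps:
C(l) = -294 + l² (C(l) = l² - 294 = -294 + l²)
C(-1*375)/(-391653) + 398971/(-275447) = (-294 + (-1*375)²)/(-391653) + 398971/(-275447) = (-294 + (-375)²)*(-1/391653) + 398971*(-1/275447) = (-294 + 140625)*(-1/391653) - 398971/275447 = 140331*(-1/391653) - 398971/275447 = -46777/130551 - 398971/275447 = -64970647340/35959881297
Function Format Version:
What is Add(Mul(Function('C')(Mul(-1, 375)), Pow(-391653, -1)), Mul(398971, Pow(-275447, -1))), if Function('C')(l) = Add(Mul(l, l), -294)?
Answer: Rational(-64970647340, 35959881297) ≈ -1.8068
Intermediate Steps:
Function('C')(l) = Add(-294, Pow(l, 2)) (Function('C')(l) = Add(Pow(l, 2), -294) = Add(-294, Pow(l, 2)))
Add(Mul(Function('C')(Mul(-1, 375)), Pow(-391653, -1)), Mul(398971, Pow(-275447, -1))) = Add(Mul(Add(-294, Pow(Mul(-1, 375), 2)), Pow(-391653, -1)), Mul(398971, Pow(-275447, -1))) = Add(Mul(Add(-294, Pow(-375, 2)), Rational(-1, 391653)), Mul(398971, Rational(-1, 275447))) = Add(Mul(Add(-294, 140625), Rational(-1, 391653)), Rational(-398971, 275447)) = Add(Mul(140331, Rational(-1, 391653)), Rational(-398971, 275447)) = Add(Rational(-46777, 130551), Rational(-398971, 275447)) = Rational(-64970647340, 35959881297)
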